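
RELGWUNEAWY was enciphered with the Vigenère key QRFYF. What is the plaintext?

BNGIREWZCRI

Repeat the key across the ciphertext: QRFYFQRFYFQ
R(17)−Q(16): 1 → B
E(4)−R(17): -13≡13 → N
L(11)−F(5): 6 → G
G(6)−Y(24): -18≡8 → I
W(22)−F(5): 17 → R
U(20)−Q(16): 4 → E
N(13)−R(17): -4≡22 → W
E(4)−F(5): -1≡25 → Z
A(0)−Y(24): -24≡2 → C
W(22)−F(5): 17 → R
Y(24)−Q(16): 8 → I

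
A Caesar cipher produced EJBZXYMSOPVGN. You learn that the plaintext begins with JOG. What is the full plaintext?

From the crib: E(4)−J(9)=-5≡21, so the shift is 21.
Subtract 21 from each ciphertext letter:
E(4): 4−21=-17≡9 → J
J(9): 9−21=-12≡14 → O
B(1): 1−21=-20≡6 → G
Z(25): 25−21=4 → E
X(23): 23−21=2 → C
Y(24): 24−21=3 → D
M(12): 12−21=-9≡17 → R
S(18): 18−21=-3≡23 → X
O(14): 14−21=-7≡19 → T
P(15): 15−21=-6≡20 → U
V(21): 21−21=0 → A
G(6): 6−21=-15≡11 → L
N(13): 13−21=-8≡18 → S

JOGECDRXTUALS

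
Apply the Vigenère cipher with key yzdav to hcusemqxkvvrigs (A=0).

fbxszkpakqtqlgn

Repeat the key across the message: yzdavyzdavyzdav
h(7)+y(24): 31≡5 → f
c(2)+z(25): 27≡1 → b
u(20)+d(3): 23 → x
s(18)+a(0): 18 → s
e(4)+v(21): 25 → z
m(12)+y(24): 36≡10 → k
q(16)+z(25): 41≡15 → p
x(23)+d(3): 26≡0 → a
k(10)+a(0): 10 → k
v(21)+v(21): 42≡16 → q
v(21)+y(24): 45≡19 → t
r(17)+z(25): 42≡16 → q
i(8)+d(3): 11 → l
g(6)+a(0): 6 → g
s(18)+v(21): 39≡13 → n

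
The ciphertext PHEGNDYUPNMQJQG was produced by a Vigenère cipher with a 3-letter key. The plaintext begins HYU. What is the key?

IJK

Subtract each crib letter from the matching ciphertext letter (mod 26):
P(15)−H(7)=8 → I
H(7)−Y(24)=-17≡9 → J
E(4)−U(20)=-16≡10 → K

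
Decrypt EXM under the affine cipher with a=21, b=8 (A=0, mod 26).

GXU

The inverse of 21 mod 26 is 5, since 21·5=105≡1. Apply D(y)=5·(y−8) mod 26:
E(4): 5·(4−8)=-20≡6 → G
X(23): 5·(23−8)=75≡23 → X
M(12): 5·(12−8)=20 → U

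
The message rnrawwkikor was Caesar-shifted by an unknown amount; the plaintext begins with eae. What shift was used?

From the crib: r(17)−e(4)=13, so the shift is 13.

13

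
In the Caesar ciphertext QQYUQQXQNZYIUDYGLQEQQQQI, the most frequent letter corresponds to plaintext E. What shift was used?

The most frequent ciphertext letter is Q (appears 10 times).
Q is position 16; E is position 4.
Shift = 12.

12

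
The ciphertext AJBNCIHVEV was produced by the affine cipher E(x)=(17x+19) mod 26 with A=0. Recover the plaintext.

FECSZHKUTU

The inverse of 17 mod 26 is 23, since 17·23=391≡1. Apply D(y)=23·(y−19) mod 26:
A(0): 23·(0−19)=-437≡5 → F
J(9): 23·(9−19)=-230≡4 → E
B(1): 23·(1−19)=-414≡2 → C
N(13): 23·(13−19)=-138≡18 → S
C(2): 23·(2−19)=-391≡25 → Z
I(8): 23·(8−19)=-253≡7 → H
H(7): 23·(7−19)=-276≡10 → K
V(21): 23·(21−19)=46≡20 → U
E(4): 23·(4−19)=-345≡19 → T
V(21): 23·(21−19)=46≡20 → U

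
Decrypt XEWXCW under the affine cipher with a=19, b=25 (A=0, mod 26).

EDTEHT

The inverse of 19 mod 26 is 11, since 19·11=209≡1. Apply D(y)=11·(y−25) mod 26:
X(23): 11·(23−25)=-22≡4 → E
E(4): 11·(4−25)=-231≡3 → D
W(22): 11·(22−25)=-33≡19 → T
X(23): 11·(23−25)=-22≡4 → E
C(2): 11·(2−25)=-253≡7 → H
W(22): 11·(22−25)=-33≡19 → T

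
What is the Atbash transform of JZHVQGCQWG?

J(9) → Q(16)
Z(25) → A(0)
H(7) → S(18)
V(21) → E(4)
Q(16) → J(9)
G(6) → T(19)
C(2) → X(23)
Q(16) → J(9)
W(22) → D(3)
G(6) → T(19)

QASEJTXJDT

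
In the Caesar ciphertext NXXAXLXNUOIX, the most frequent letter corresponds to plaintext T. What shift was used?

The most frequent ciphertext letter is X (appears 5 times).
X is position 23; T is position 19.
Shift = 4.

4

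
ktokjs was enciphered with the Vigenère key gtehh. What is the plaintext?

eakdcm

Repeat the key across the ciphertext: gtehhg
k(10)−g(6): 4 → e
t(19)−t(19): 0 → a
o(14)−e(4): 10 → k
k(10)−h(7): 3 → d
j(9)−h(7): 2 → c
s(18)−g(6): 12 → m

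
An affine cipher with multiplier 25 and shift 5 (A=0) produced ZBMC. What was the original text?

GETD

The inverse of 25 mod 26 is 25, since 25·25=625≡1. Apply D(y)=25·(y−5) mod 26:
Z(25): 25·(25−5)=500≡6 → G
B(1): 25·(1−5)=-100≡4 → E
M(12): 25·(12−5)=175≡19 → T
C(2): 25·(2−5)=-75≡3 → D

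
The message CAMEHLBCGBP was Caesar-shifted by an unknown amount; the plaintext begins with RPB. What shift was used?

From the crib: C(2)−R(17)=-15≡11, so the shift is 11.

11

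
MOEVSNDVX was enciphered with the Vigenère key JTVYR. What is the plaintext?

Repeat the key across the ciphertext: JTVYRJTVY
M(12)−J(9): 3 → D
O(14)−T(19): -5≡21 → V
E(4)−V(21): -17≡9 → J
V(21)−Y(24): -3≡23 → X
S(18)−R(17): 1 → B
N(13)−J(9): 4 → E
D(3)−T(19): -16≡10 → K
V(21)−V(21): 0 → A
X(23)−Y(24): -1≡25 → Z

DVJXBEKAZ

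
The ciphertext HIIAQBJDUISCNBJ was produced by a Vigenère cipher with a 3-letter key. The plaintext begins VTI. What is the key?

MPA

Subtract each crib letter from the matching ciphertext letter (mod 26):
H(7)−V(21)=-14≡12 → M
I(8)−T(19)=-11≡15 → P
I(8)−I(8)=0 → A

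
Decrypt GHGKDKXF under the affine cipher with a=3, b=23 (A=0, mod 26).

The inverse of 3 mod 26 is 9, since 3·9=27≡1. Apply D(y)=9·(y−23) mod 26:
G(6): 9·(6−23)=-153≡3 → D
H(7): 9·(7−23)=-144≡12 → M
G(6): 9·(6−23)=-153≡3 → D
K(10): 9·(10−23)=-117≡13 → N
D(3): 9·(3−23)=-180≡2 → C
K(10): 9·(10−23)=-117≡13 → N
X(23): 9·(23−23)=0 → A
F(5): 9·(5−23)=-162≡20 → U

DMDNCNAU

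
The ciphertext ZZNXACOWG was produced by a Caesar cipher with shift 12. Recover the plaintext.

NNBLOQCKU

Z(25): 25−12=13 → N
Z(25): 25−12=13 → N
N(13): 13−12=1 → B
X(23): 23−12=11 → L
A(0): 0−12=-12≡14 → O
C(2): 2−12=-10≡16 → Q
O(14): 14−12=2 → C
W(22): 22−12=10 → K
G(6): 6−12=-6≡20 → U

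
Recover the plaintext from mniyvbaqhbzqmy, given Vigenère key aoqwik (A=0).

Repeat the key across the ciphertext: aoqwikaoqwikao
m(12)−a(0): 12 → m
n(13)−o(14): -1≡25 → z
i(8)−q(16): -8≡18 → s
y(24)−w(22): 2 → c
v(21)−i(8): 13 → n
b(1)−k(10): -9≡17 → r
a(0)−a(0): 0 → a
q(16)−o(14): 2 → c
h(7)−q(16): -9≡17 → r
b(1)−w(22): -21≡5 → f
z(25)−i(8): 17 → r
q(16)−k(10): 6 → g
m(12)−a(0): 12 → m
y(24)−o(14): 10 → k

mzscnracrfrgmk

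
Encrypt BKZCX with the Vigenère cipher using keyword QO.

RYPQN

Repeat the key across the message: QOQOQ
B(1)+Q(16): 17 → R
K(10)+O(14): 24 → Y
Z(25)+Q(16): 41≡15 → P
C(2)+O(14): 16 → Q
X(23)+Q(16): 39≡13 → N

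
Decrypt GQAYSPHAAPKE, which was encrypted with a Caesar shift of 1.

FPZXROGZZOJD

G(6): 6−1=5 → F
Q(16): 16−1=15 → P
A(0): 0−1=-1≡25 → Z
Y(24): 24−1=23 → X
S(18): 18−1=17 → R
P(15): 15−1=14 → O
H(7): 7−1=6 → G
A(0): 0−1=-1≡25 → Z
A(0): 0−1=-1≡25 → Z
P(15): 15−1=14 → O
K(10): 10−1=9 → J
E(4): 4−1=3 → D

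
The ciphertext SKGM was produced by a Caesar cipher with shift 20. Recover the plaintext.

YQMS

S(18): 18−20=-2≡24 → Y
K(10): 10−20=-10≡16 → Q
G(6): 6−20=-14≡12 → M
M(12): 12−20=-8≡18 → S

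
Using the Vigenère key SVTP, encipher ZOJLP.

Repeat the key across the message: SVTPS
Z(25)+S(18): 43≡17 → R
O(14)+V(21): 35≡9 → J
J(9)+T(19): 28≡2 → C
L(11)+P(15): 26≡0 → A
P(15)+S(18): 33≡7 → H

RJCAH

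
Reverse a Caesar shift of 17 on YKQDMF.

HTZMVO

Y(24): 24−17=7 → H
K(10): 10−17=-7≡19 → T
Q(16): 16−17=-1≡25 → Z
D(3): 3−17=-14≡12 → M
M(12): 12−17=-5≡21 → V
F(5): 5−17=-12≡14 → O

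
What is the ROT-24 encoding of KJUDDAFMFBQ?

K(10): 10+24=34≡8 → I
J(9): 9+24=33≡7 → H
U(20): 20+24=44≡18 → S
D(3): 3+24=27≡1 → B
D(3): 3+24=27≡1 → B
A(0): 0+24=24 → Y
F(5): 5+24=29≡3 → D
M(12): 12+24=36≡10 → K
F(5): 5+24=29≡3 → D
B(1): 1+24=25 → Z
Q(16): 16+24=40≡14 → O

IHSBBYDKDZO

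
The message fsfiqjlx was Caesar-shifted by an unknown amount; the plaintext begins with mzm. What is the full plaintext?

From the crib: f(5)−m(12)=-7≡19, so the shift is 19.
Subtract 19 from each ciphertext letter:
f(5): 5−19=-14≡12 → m
s(18): 18−19=-1≡25 → z
f(5): 5−19=-14≡12 → m
i(8): 8−19=-11≡15 → p
q(16): 16−19=-3≡23 → x
j(9): 9−19=-10≡16 → q
l(11): 11−19=-8≡18 → s
x(23): 23−19=4 → e

mzmpxqse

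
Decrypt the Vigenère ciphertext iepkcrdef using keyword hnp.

bradpcwrq

Repeat the key across the ciphertext: hnphnphnp
i(8)−h(7): 1 → b
e(4)−n(13): -9≡17 → r
p(15)−p(15): 0 → a
k(10)−h(7): 3 → d
c(2)−n(13): -11≡15 → p
r(17)−p(15): 2 → c
d(3)−h(7): -4≡22 → w
e(4)−n(13): -9≡17 → r
f(5)−p(15): -10≡16 → q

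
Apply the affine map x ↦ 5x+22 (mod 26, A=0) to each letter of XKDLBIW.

HULZBKC

X(23): 5·23+22=137≡7 → H
K(10): 5·10+22=72≡20 → U
D(3): 5·3+22=37≡11 → L
L(11): 5·11+22=77≡25 → Z
B(1): 5·1+22=27≡1 → B
I(8): 5·8+22=62≡10 → K
W(22): 5·22+22=132≡2 → C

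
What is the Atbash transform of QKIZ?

Q(16) → J(9)
K(10) → P(15)
I(8) → R(17)
Z(25) → A(0)

JPRA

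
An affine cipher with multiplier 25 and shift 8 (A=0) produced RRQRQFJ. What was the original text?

RRSRSDZ

The inverse of 25 mod 26 is 25, since 25·25=625≡1. Apply D(y)=25·(y−8) mod 26:
R(17): 25·(17−8)=225≡17 → R
R(17): 25·(17−8)=225≡17 → R
Q(16): 25·(16−8)=200≡18 → S
R(17): 25·(17−8)=225≡17 → R
Q(16): 25·(16−8)=200≡18 → S
F(5): 25·(5−8)=-75≡3 → D
J(9): 25·(9−8)=25 → Z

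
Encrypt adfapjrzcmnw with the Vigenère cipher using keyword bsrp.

bvwpqbiodeel

Repeat the key across the message: bsrpbsrpbsrp
a(0)+b(1): 1 → b
d(3)+s(18): 21 → v
f(5)+r(17): 22 → w
a(0)+p(15): 15 → p
p(15)+b(1): 16 → q
j(9)+s(18): 27≡1 → b
r(17)+r(17): 34≡8 → i
z(25)+p(15): 40≡14 → o
c(2)+b(1): 3 → d
m(12)+s(18): 30≡4 → e
n(13)+r(17): 30≡4 → e
w(22)+p(15): 37≡11 → l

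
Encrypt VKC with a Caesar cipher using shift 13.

IXP

V(21): 21+13=34≡8 → I
K(10): 10+13=23 → X
C(2): 2+13=15 → P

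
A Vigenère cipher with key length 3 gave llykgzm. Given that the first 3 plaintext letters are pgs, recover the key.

Subtract each crib letter from the matching ciphertext letter (mod 26):
l(11)−p(15)=-4≡22 → w
l(11)−g(6)=5 → f
y(24)−s(18)=6 → g

wfg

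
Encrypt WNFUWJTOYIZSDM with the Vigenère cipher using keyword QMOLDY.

Repeat the key across the message: QMOLDYQMOLDYQM
W(22)+Q(16): 38≡12 → M
N(13)+M(12): 25 → Z
F(5)+O(14): 19 → T
U(20)+L(11): 31≡5 → F
W(22)+D(3): 25 → Z
J(9)+Y(24): 33≡7 → H
T(19)+Q(16): 35≡9 → J
O(14)+M(12): 26≡0 → A
Y(24)+O(14): 38≡12 → M
I(8)+L(11): 19 → T
Z(25)+D(3): 28≡2 → C
S(18)+Y(24): 42≡16 → Q
D(3)+Q(16): 19 → T
M(12)+M(12): 24 → Y

MZTFZHJAMTCQTY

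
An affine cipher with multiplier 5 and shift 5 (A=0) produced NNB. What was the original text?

The inverse of 5 mod 26 is 21, since 5·21=105≡1. Apply D(y)=21·(y−5) mod 26:
N(13): 21·(13−5)=168≡12 → M
N(13): 21·(13−5)=168≡12 → M
B(1): 21·(1−5)=-84≡20 → U

MMU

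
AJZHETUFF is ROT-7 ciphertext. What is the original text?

A(0): 0−7=-7≡19 → T
J(9): 9−7=2 → C
Z(25): 25−7=18 → S
H(7): 7−7=0 → A
E(4): 4−7=-3≡23 → X
T(19): 19−7=12 → M
U(20): 20−7=13 → N
F(5): 5−7=-2≡24 → Y
F(5): 5−7=-2≡24 → Y

TCSAXMNYY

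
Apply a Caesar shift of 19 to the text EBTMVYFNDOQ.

E(4): 4+19=23 → X
B(1): 1+19=20 → U
T(19): 19+19=38≡12 → M
M(12): 12+19=31≡5 → F
V(21): 21+19=40≡14 → O
Y(24): 24+19=43≡17 → R
F(5): 5+19=24 → Y
N(13): 13+19=32≡6 → G
D(3): 3+19=22 → W
O(14): 14+19=33≡7 → H
Q(16): 16+19=35≡9 → J

XUMFORYGWHJ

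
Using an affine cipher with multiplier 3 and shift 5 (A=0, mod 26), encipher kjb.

k(10): 3·10+5=35≡9 → j
j(9): 3·9+5=32≡6 → g
b(1): 3·1+5=8 → i

jgi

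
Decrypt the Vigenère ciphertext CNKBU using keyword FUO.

XTWWA

Repeat the key across the ciphertext: FUOFU
C(2)−F(5): -3≡23 → X
N(13)−U(20): -7≡19 → T
K(10)−O(14): -4≡22 → W
B(1)−F(5): -4≡22 → W
U(20)−U(20): 0 → A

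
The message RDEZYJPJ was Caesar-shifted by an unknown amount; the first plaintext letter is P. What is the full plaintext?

From the crib: R(17)−P(15)=2, so the shift is 2.
Subtract 2 from each ciphertext letter:
R(17): 17−2=15 → P
D(3): 3−2=1 → B
E(4): 4−2=2 → C
Z(25): 25−2=23 → X
Y(24): 24−2=22 → W
J(9): 9−2=7 → H
P(15): 15−2=13 → N
J(9): 9−2=7 → H

PBCXWHNH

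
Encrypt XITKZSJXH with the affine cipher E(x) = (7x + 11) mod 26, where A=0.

QPODEHWQI

X(23): 7·23+11=172≡16 → Q
I(8): 7·8+11=67≡15 → P
T(19): 7·19+11=144≡14 → O
K(10): 7·10+11=81≡3 → D
Z(25): 7·25+11=186≡4 → E
S(18): 7·18+11=137≡7 → H
J(9): 7·9+11=74≡22 → W
X(23): 7·23+11=172≡16 → Q
H(7): 7·7+11=60≡8 → I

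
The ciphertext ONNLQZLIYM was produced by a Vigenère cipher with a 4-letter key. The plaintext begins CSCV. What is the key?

Subtract each crib letter from the matching ciphertext letter (mod 26):
O(14)−C(2)=12 → M
N(13)−S(18)=-5≡21 → V
N(13)−C(2)=11 → L
L(11)−V(21)=-10≡16 → Q

MVLQ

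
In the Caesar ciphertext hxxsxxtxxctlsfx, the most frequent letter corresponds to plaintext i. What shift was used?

The most frequent ciphertext letter is x (appears 7 times).
x is position 23; i is position 8.
Shift = 15.

15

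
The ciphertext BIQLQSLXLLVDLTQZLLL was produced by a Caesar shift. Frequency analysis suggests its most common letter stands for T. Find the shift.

The most frequent ciphertext letter is L (appears 8 times).
L is position 11; T is position 19.
Shift = -8≡18.

18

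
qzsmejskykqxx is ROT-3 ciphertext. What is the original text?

q(16): 16−3=13 → n
z(25): 25−3=22 → w
s(18): 18−3=15 → p
m(12): 12−3=9 → j
e(4): 4−3=1 → b
j(9): 9−3=6 → g
s(18): 18−3=15 → p
k(10): 10−3=7 → h
y(24): 24−3=21 → v
k(10): 10−3=7 → h
q(16): 16−3=13 → n
x(23): 23−3=20 → u
x(23): 23−3=20 → u

nwpjbgphvhnuu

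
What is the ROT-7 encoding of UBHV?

BIOC

U(20): 20+7=27≡1 → B
B(1): 1+7=8 → I
H(7): 7+7=14 → O
V(21): 21+7=28≡2 → C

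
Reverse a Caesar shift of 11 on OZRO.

DOGD

O(14): 14−11=3 → D
Z(25): 25−11=14 → O
R(17): 17−11=6 → G
O(14): 14−11=3 → D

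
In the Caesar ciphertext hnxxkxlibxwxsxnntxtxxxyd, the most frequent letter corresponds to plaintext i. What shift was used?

The most frequent ciphertext letter is x (appears 10 times).
x is position 23; i is position 8.
Shift = 15.

15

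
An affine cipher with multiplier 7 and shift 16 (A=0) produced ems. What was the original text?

The inverse of 7 mod 26 is 15, since 7·15=105≡1. Apply D(y)=15·(y−16) mod 26:
e(4): 15·(4−16)=-180≡2 → c
m(12): 15·(12−16)=-60≡18 → s
s(18): 15·(18−16)=30≡4 → e

cse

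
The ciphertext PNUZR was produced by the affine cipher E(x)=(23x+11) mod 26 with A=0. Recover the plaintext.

QIXEY

The inverse of 23 mod 26 is 17, since 23·17=391≡1. Apply D(y)=17·(y−11) mod 26:
P(15): 17·(15−11)=68≡16 → Q
N(13): 17·(13−11)=34≡8 → I
U(20): 17·(20−11)=153≡23 → X
Z(25): 17·(25−11)=238≡4 → E
R(17): 17·(17−11)=102≡24 → Y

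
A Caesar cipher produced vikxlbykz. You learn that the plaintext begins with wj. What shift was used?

From the crib: v(21)−w(22)=-1≡25, so the shift is 25.

25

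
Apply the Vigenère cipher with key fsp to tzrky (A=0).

Repeat the key across the message: fspfs
t(19)+f(5): 24 → y
z(25)+s(18): 43≡17 → r
r(17)+p(15): 32≡6 → g
k(10)+f(5): 15 → p
y(24)+s(18): 42≡16 → q

yrgpq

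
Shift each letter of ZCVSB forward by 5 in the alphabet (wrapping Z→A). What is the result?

EHAXG

Z(25): 25+5=30≡4 → E
C(2): 2+5=7 → H
V(21): 21+5=26≡0 → A
S(18): 18+5=23 → X
B(1): 1+5=6 → G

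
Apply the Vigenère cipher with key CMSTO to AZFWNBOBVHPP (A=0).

CLXPBDATOVRB

Repeat the key across the message: CMSTOCMSTOCM
A(0)+C(2): 2 → C
Z(25)+M(12): 37≡11 → L
F(5)+S(18): 23 → X
W(22)+T(19): 41≡15 → P
N(13)+O(14): 27≡1 → B
B(1)+C(2): 3 → D
O(14)+M(12): 26≡0 → A
B(1)+S(18): 19 → T
V(21)+T(19): 40≡14 → O
H(7)+O(14): 21 → V
P(15)+C(2): 17 → R
P(15)+M(12): 27≡1 → B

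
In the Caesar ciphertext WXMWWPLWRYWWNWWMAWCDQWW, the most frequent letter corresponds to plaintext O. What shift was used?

The most frequent ciphertext letter is W (appears 11 times).
W is position 22; O is position 14.
Shift = 8.

8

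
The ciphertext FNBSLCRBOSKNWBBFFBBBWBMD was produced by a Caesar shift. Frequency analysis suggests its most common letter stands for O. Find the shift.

13

The most frequent ciphertext letter is B (appears 8 times).
B is position 1; O is position 14.
Shift = -13≡13.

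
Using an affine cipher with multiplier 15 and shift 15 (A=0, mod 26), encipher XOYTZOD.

X(23): 15·23+15=360≡22 → W
O(14): 15·14+15=225≡17 → R
Y(24): 15·24+15=375≡11 → L
T(19): 15·19+15=300≡14 → O
Z(25): 15·25+15=390≡0 → A
O(14): 15·14+15=225≡17 → R
D(3): 15·3+15=60≡8 → I

WRLOARI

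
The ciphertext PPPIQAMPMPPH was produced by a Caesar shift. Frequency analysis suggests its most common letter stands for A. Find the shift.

The most frequent ciphertext letter is P (appears 6 times).
P is position 15; A is position 0.
Shift = 15.

15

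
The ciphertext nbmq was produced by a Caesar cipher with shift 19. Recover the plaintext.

n(13): 13−19=-6≡20 → u
b(1): 1−19=-18≡8 → i
m(12): 12−19=-7≡19 → t
q(16): 16−19=-3≡23 → x

uitx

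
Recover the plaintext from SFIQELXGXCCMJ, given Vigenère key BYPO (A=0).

Repeat the key across the ciphertext: BYPOBYPOBYPOB
S(18)−B(1): 17 → R
F(5)−Y(24): -19≡7 → H
I(8)−P(15): -7≡19 → T
Q(16)−O(14): 2 → C
E(4)−B(1): 3 → D
L(11)−Y(24): -13≡13 → N
X(23)−P(15): 8 → I
G(6)−O(14): -8≡18 → S
X(23)−B(1): 22 → W
C(2)−Y(24): -22≡4 → E
C(2)−P(15): -13≡13 → N
M(12)−O(14): -2≡24 → Y
J(9)−B(1): 8 → I

RHTCDNISWENYI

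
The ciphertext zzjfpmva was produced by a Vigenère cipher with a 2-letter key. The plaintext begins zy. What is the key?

Subtract each crib letter from the matching ciphertext letter (mod 26):
z(25)−z(25)=0 → a
z(25)−y(24)=1 → b

ab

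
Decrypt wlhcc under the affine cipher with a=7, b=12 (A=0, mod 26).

uldgg

The inverse of 7 mod 26 is 15, since 7·15=105≡1. Apply D(y)=15·(y−12) mod 26:
w(22): 15·(22−12)=150≡20 → u
l(11): 15·(11−12)=-15≡11 → l
h(7): 15·(7−12)=-75≡3 → d
c(2): 15·(2−12)=-150≡6 → g
c(2): 15·(2−12)=-150≡6 → g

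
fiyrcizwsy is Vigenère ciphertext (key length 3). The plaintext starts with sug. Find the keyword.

nos

Subtract each crib letter from the matching ciphertext letter (mod 26):
f(5)−s(18)=-13≡13 → n
i(8)−u(20)=-12≡14 → o
y(24)−g(6)=18 → s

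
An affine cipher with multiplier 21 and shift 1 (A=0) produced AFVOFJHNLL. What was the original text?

The inverse of 21 mod 26 is 5, since 21·5=105≡1. Apply D(y)=5·(y−1) mod 26:
A(0): 5·(0−1)=-5≡21 → V
F(5): 5·(5−1)=20 → U
V(21): 5·(21−1)=100≡22 → W
O(14): 5·(14−1)=65≡13 → N
F(5): 5·(5−1)=20 → U
J(9): 5·(9−1)=40≡14 → O
H(7): 5·(7−1)=30≡4 → E
N(13): 5·(13−1)=60≡8 → I
L(11): 5·(11−1)=50≡24 → Y
L(11): 5·(11−1)=50≡24 → Y

VUWNUOEIYY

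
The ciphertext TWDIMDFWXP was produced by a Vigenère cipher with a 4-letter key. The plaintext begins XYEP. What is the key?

WYZT

Subtract each crib letter from the matching ciphertext letter (mod 26):
T(19)−X(23)=-4≡22 → W
W(22)−Y(24)=-2≡24 → Y
D(3)−E(4)=-1≡25 → Z
I(8)−P(15)=-7≡19 → T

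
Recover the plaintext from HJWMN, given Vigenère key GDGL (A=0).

Repeat the key across the ciphertext: GDGLG
H(7)−G(6): 1 → B
J(9)−D(3): 6 → G
W(22)−G(6): 16 → Q
M(12)−L(11): 1 → B
N(13)−G(6): 7 → H

BGQBH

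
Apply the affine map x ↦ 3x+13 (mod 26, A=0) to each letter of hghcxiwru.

ifitelbmv

h(7): 3·7+13=34≡8 → i
g(6): 3·6+13=31≡5 → f
h(7): 3·7+13=34≡8 → i
c(2): 3·2+13=19 → t
x(23): 3·23+13=82≡4 → e
i(8): 3·8+13=37≡11 → l
w(22): 3·22+13=79≡1 → b
r(17): 3·17+13=64≡12 → m
u(20): 3·20+13=73≡21 → v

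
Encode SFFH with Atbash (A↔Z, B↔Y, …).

HUUS

S(18) → H(7)
F(5) → U(20)
F(5) → U(20)
H(7) → S(18)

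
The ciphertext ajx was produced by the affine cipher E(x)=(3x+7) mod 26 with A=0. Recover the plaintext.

pso

The inverse of 3 mod 26 is 9, since 3·9=27≡1. Apply D(y)=9·(y−7) mod 26:
a(0): 9·(0−7)=-63≡15 → p
j(9): 9·(9−7)=18 → s
x(23): 9·(23−7)=144≡14 → o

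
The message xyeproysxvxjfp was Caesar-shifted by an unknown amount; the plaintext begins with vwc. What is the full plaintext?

From the crib: x(23)−v(21)=2, so the shift is 2.
Subtract 2 from each ciphertext letter:
x(23): 23−2=21 → v
y(24): 24−2=22 → w
e(4): 4−2=2 → c
p(15): 15−2=13 → n
r(17): 17−2=15 → p
o(14): 14−2=12 → m
y(24): 24−2=22 → w
s(18): 18−2=16 → q
x(23): 23−2=21 → v
v(21): 21−2=19 → t
x(23): 23−2=21 → v
j(9): 9−2=7 → h
f(5): 5−2=3 → d
p(15): 15−2=13 → n

vwcnpmwqvtvhdn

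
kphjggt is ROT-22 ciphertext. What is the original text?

k(10): 10−22=-12≡14 → o
p(15): 15−22=-7≡19 → t
h(7): 7−22=-15≡11 → l
j(9): 9−22=-13≡13 → n
g(6): 6−22=-16≡10 → k
g(6): 6−22=-16≡10 → k
t(19): 19−22=-3≡23 → x

otlnkkx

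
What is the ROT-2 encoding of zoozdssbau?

z(25): 25+2=27≡1 → b
o(14): 14+2=16 → q
o(14): 14+2=16 → q
z(25): 25+2=27≡1 → b
d(3): 3+2=5 → f
s(18): 18+2=20 → u
s(18): 18+2=20 → u
b(1): 1+2=3 → d
a(0): 0+2=2 → c
u(20): 20+2=22 → w

bqqbfuudcw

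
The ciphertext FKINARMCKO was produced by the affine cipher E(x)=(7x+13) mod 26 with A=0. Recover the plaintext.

The inverse of 7 mod 26 is 15, since 7·15=105≡1. Apply D(y)=15·(y−13) mod 26:
F(5): 15·(5−13)=-120≡10 → K
K(10): 15·(10−13)=-45≡7 → H
I(8): 15·(8−13)=-75≡3 → D
N(13): 15·(13−13)=0 → A
A(0): 15·(0−13)=-195≡13 → N
R(17): 15·(17−13)=60≡8 → I
M(12): 15·(12−13)=-15≡11 → L
C(2): 15·(2−13)=-165≡17 → R
K(10): 15·(10−13)=-45≡7 → H
O(14): 15·(14−13)=15 → P

KHDANILRHP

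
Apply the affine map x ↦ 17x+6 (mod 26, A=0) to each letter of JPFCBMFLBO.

DBNOXCNLXK

J(9): 17·9+6=159≡3 → D
P(15): 17·15+6=261≡1 → B
F(5): 17·5+6=91≡13 → N
C(2): 17·2+6=40≡14 → O
B(1): 17·1+6=23 → X
M(12): 17·12+6=210≡2 → C
F(5): 17·5+6=91≡13 → N
L(11): 17·11+6=193≡11 → L
B(1): 17·1+6=23 → X
O(14): 17·14+6=244≡10 → K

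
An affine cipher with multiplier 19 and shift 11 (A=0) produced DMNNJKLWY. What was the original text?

QLWWEPARN

The inverse of 19 mod 26 is 11, since 19·11=209≡1. Apply D(y)=11·(y−11) mod 26:
D(3): 11·(3−11)=-88≡16 → Q
M(12): 11·(12−11)=11 → L
N(13): 11·(13−11)=22 → W
N(13): 11·(13−11)=22 → W
J(9): 11·(9−11)=-22≡4 → E
K(10): 11·(10−11)=-11≡15 → P
L(11): 11·(11−11)=0 → A
W(22): 11·(22−11)=121≡17 → R
Y(24): 11·(24−11)=143≡13 → N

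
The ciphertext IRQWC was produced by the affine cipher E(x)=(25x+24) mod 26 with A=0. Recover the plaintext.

The inverse of 25 mod 26 is 25, since 25·25=625≡1. Apply D(y)=25·(y−24) mod 26:
I(8): 25·(8−24)=-400≡16 → Q
R(17): 25·(17−24)=-175≡7 → H
Q(16): 25·(16−24)=-200≡8 → I
W(22): 25·(22−24)=-50≡2 → C
C(2): 25·(2−24)=-550≡22 → W

QHICW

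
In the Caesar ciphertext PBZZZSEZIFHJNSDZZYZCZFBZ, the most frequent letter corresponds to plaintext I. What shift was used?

17

The most frequent ciphertext letter is Z (appears 9 times).
Z is position 25; I is position 8.
Shift = 17.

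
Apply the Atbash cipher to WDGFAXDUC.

W(22) → D(3)
D(3) → W(22)
G(6) → T(19)
F(5) → U(20)
A(0) → Z(25)
X(23) → C(2)
D(3) → W(22)
U(20) → F(5)
C(2) → X(23)

DWTUZCWFX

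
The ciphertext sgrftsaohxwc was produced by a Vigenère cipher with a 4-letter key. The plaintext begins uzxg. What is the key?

yhuz

Subtract each crib letter from the matching ciphertext letter (mod 26):
s(18)−u(20)=-2≡24 → y
g(6)−z(25)=-19≡7 → h
r(17)−x(23)=-6≡20 → u
f(5)−g(6)=-1≡25 → z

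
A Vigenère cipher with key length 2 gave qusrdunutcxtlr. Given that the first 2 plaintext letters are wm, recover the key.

ui

Subtract each crib letter from the matching ciphertext letter (mod 26):
q(16)−w(22)=-6≡20 → u
u(20)−m(12)=8 → i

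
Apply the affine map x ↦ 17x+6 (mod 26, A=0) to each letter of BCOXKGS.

B(1): 17·1+6=23 → X
C(2): 17·2+6=40≡14 → O
O(14): 17·14+6=244≡10 → K
X(23): 17·23+6=397≡7 → H
K(10): 17·10+6=176≡20 → U
G(6): 17·6+6=108≡4 → E
S(18): 17·18+6=312≡0 → A

XOKHUEA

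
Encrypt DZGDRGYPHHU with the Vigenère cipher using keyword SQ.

VPYTJWQFZXM

Repeat the key across the message: SQSQSQSQSQS
D(3)+S(18): 21 → V
Z(25)+Q(16): 41≡15 → P
G(6)+S(18): 24 → Y
D(3)+Q(16): 19 → T
R(17)+S(18): 35≡9 → J
G(6)+Q(16): 22 → W
Y(24)+S(18): 42≡16 → Q
P(15)+Q(16): 31≡5 → F
H(7)+S(18): 25 → Z
H(7)+Q(16): 23 → X
U(20)+S(18): 38≡12 → M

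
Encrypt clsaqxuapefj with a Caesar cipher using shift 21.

c(2): 2+21=23 → x
l(11): 11+21=32≡6 → g
s(18): 18+21=39≡13 → n
a(0): 0+21=21 → v
q(16): 16+21=37≡11 → l
x(23): 23+21=44≡18 → s
u(20): 20+21=41≡15 → p
a(0): 0+21=21 → v
p(15): 15+21=36≡10 → k
e(4): 4+21=25 → z
f(5): 5+21=26≡0 → a
j(9): 9+21=30≡4 → e

xgnvlspvkzae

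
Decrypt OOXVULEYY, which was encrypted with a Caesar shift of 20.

O(14): 14−20=-6≡20 → U
O(14): 14−20=-6≡20 → U
X(23): 23−20=3 → D
V(21): 21−20=1 → B
U(20): 20−20=0 → A
L(11): 11−20=-9≡17 → R
E(4): 4−20=-16≡10 → K
Y(24): 24−20=4 → E
Y(24): 24−20=4 → E

UUDBARKEE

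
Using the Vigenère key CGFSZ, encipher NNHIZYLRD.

Repeat the key across the message: CGFSZCGFS
N(13)+C(2): 15 → P
N(13)+G(6): 19 → T
H(7)+F(5): 12 → M
I(8)+S(18): 26≡0 → A
Z(25)+Z(25): 50≡24 → Y
Y(24)+C(2): 26≡0 → A
L(11)+G(6): 17 → R
R(17)+F(5): 22 → W
D(3)+S(18): 21 → V

PTMAYARWV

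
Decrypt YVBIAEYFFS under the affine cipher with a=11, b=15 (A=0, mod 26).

The inverse of 11 mod 26 is 19, since 11·19=209≡1. Apply D(y)=19·(y−15) mod 26:
Y(24): 19·(24−15)=171≡15 → P
V(21): 19·(21−15)=114≡10 → K
B(1): 19·(1−15)=-266≡20 → U
I(8): 19·(8−15)=-133≡23 → X
A(0): 19·(0−15)=-285≡1 → B
E(4): 19·(4−15)=-209≡25 → Z
Y(24): 19·(24−15)=171≡15 → P
F(5): 19·(5−15)=-190≡18 → S
F(5): 19·(5−15)=-190≡18 → S
S(18): 19·(18−15)=57≡5 → F

PKUXBZPSSF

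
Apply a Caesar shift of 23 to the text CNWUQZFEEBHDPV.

ZKTRNWCBBYEAMS

C(2): 2+23=25 → Z
N(13): 13+23=36≡10 → K
W(22): 22+23=45≡19 → T
U(20): 20+23=43≡17 → R
Q(16): 16+23=39≡13 → N
Z(25): 25+23=48≡22 → W
F(5): 5+23=28≡2 → C
E(4): 4+23=27≡1 → B
E(4): 4+23=27≡1 → B
B(1): 1+23=24 → Y
H(7): 7+23=30≡4 → E
D(3): 3+23=26≡0 → A
P(15): 15+23=38≡12 → M
V(21): 21+23=44≡18 → S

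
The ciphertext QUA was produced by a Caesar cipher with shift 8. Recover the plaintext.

Q(16): 16−8=8 → I
U(20): 20−8=12 → M
A(0): 0−8=-8≡18 → S

IMS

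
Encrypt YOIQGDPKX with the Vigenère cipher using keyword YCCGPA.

WQKWVDNMZ

Repeat the key across the message: YCCGPAYCC
Y(24)+Y(24): 48≡22 → W
O(14)+C(2): 16 → Q
I(8)+C(2): 10 → K
Q(16)+G(6): 22 → W
G(6)+P(15): 21 → V
D(3)+A(0): 3 → D
P(15)+Y(24): 39≡13 → N
K(10)+C(2): 12 → M
X(23)+C(2): 25 → Z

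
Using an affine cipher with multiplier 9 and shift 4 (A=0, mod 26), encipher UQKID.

CSQYF

U(20): 9·20+4=184≡2 → C
Q(16): 9·16+4=148≡18 → S
K(10): 9·10+4=94≡16 → Q
I(8): 9·8+4=76≡24 → Y
D(3): 9·3+4=31≡5 → F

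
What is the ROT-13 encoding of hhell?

h(7): 7+13=20 → u
h(7): 7+13=20 → u
e(4): 4+13=17 → r
l(11): 11+13=24 → y
l(11): 11+13=24 → y

uuryy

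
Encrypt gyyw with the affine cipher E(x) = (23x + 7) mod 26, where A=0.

g(6): 23·6+7=145≡15 → p
y(24): 23·24+7=559≡13 → n
y(24): 23·24+7=559≡13 → n
w(22): 23·22+7=513≡19 → t

pnnt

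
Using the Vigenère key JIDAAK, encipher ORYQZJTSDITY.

Repeat the key across the message: JIDAAKJIDAAK
O(14)+J(9): 23 → X
R(17)+I(8): 25 → Z
Y(24)+D(3): 27≡1 → B
Q(16)+A(0): 16 → Q
Z(25)+A(0): 25 → Z
J(9)+K(10): 19 → T
T(19)+J(9): 28≡2 → C
S(18)+I(8): 26≡0 → A
D(3)+D(3): 6 → G
I(8)+A(0): 8 → I
T(19)+A(0): 19 → T
Y(24)+K(10): 34≡8 → I

XZBQZTCAGITI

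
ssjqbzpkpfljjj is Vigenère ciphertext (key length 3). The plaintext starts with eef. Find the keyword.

ooe

Subtract each crib letter from the matching ciphertext letter (mod 26):
s(18)−e(4)=14 → o
s(18)−e(4)=14 → o
j(9)−f(5)=4 → e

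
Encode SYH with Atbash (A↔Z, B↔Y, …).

S(18) → H(7)
Y(24) → B(1)
H(7) → S(18)

HBS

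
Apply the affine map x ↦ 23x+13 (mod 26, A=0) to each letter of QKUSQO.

RJFLRX

Q(16): 23·16+13=381≡17 → R
K(10): 23·10+13=243≡9 → J
U(20): 23·20+13=473≡5 → F
S(18): 23·18+13=427≡11 → L
Q(16): 23·16+13=381≡17 → R
O(14): 23·14+13=335≡23 → X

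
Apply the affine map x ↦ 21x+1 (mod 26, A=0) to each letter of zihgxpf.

z(25): 21·25+1=526≡6 → g
i(8): 21·8+1=169≡13 → n
h(7): 21·7+1=148≡18 → s
g(6): 21·6+1=127≡23 → x
x(23): 21·23+1=484≡16 → q
p(15): 21·15+1=316≡4 → e
f(5): 21·5+1=106≡2 → c

gnsxqec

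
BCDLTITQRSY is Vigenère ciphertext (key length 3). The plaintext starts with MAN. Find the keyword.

Subtract each crib letter from the matching ciphertext letter (mod 26):
B(1)−M(12)=-11≡15 → P
C(2)−A(0)=2 → C
D(3)−N(13)=-10≡16 → Q

PCQ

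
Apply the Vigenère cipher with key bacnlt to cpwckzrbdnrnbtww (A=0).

dpypvssbfacgctyj

Repeat the key across the message: bacnltbacnltbacn
c(2)+b(1): 3 → d
p(15)+a(0): 15 → p
w(22)+c(2): 24 → y
c(2)+n(13): 15 → p
k(10)+l(11): 21 → v
z(25)+t(19): 44≡18 → s
r(17)+b(1): 18 → s
b(1)+a(0): 1 → b
d(3)+c(2): 5 → f
n(13)+n(13): 26≡0 → a
r(17)+l(11): 28≡2 → c
n(13)+t(19): 32≡6 → g
b(1)+b(1): 2 → c
t(19)+a(0): 19 → t
w(22)+c(2): 24 → y
w(22)+n(13): 35≡9 → j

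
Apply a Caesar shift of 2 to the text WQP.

YSR

W(22): 22+2=24 → Y
Q(16): 16+2=18 → S
P(15): 15+2=17 → R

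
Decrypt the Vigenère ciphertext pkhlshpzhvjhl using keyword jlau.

Repeat the key across the ciphertext: jlaujlaujlauj
p(15)−j(9): 6 → g
k(10)−l(11): -1≡25 → z
h(7)−a(0): 7 → h
l(11)−u(20): -9≡17 → r
s(18)−j(9): 9 → j
h(7)−l(11): -4≡22 → w
p(15)−a(0): 15 → p
z(25)−u(20): 5 → f
h(7)−j(9): -2≡24 → y
v(21)−l(11): 10 → k
j(9)−a(0): 9 → j
h(7)−u(20): -13≡13 → n
l(11)−j(9): 2 → c

gzhrjwpfykjnc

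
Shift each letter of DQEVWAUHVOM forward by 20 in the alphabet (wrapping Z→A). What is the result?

XKYPQUOBPIG

D(3): 3+20=23 → X
Q(16): 16+20=36≡10 → K
E(4): 4+20=24 → Y
V(21): 21+20=41≡15 → P
W(22): 22+20=42≡16 → Q
A(0): 0+20=20 → U
U(20): 20+20=40≡14 → O
H(7): 7+20=27≡1 → B
V(21): 21+20=41≡15 → P
O(14): 14+20=34≡8 → I
M(12): 12+20=32≡6 → G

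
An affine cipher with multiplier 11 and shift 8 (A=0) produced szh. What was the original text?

ilh

The inverse of 11 mod 26 is 19, since 11·19=209≡1. Apply D(y)=19·(y−8) mod 26:
s(18): 19·(18−8)=190≡8 → i
z(25): 19·(25−8)=323≡11 → l
h(7): 19·(7−8)=-19≡7 → h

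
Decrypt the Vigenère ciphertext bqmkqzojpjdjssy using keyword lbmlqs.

qpazahdidynrhrm

Repeat the key across the ciphertext: lbmlqslbmlqslbm
b(1)−l(11): -10≡16 → q
q(16)−b(1): 15 → p
m(12)−m(12): 0 → a
k(10)−l(11): -1≡25 → z
q(16)−q(16): 0 → a
z(25)−s(18): 7 → h
o(14)−l(11): 3 → d
j(9)−b(1): 8 → i
p(15)−m(12): 3 → d
j(9)−l(11): -2≡24 → y
d(3)−q(16): -13≡13 → n
j(9)−s(18): -9≡17 → r
s(18)−l(11): 7 → h
s(18)−b(1): 17 → r
y(24)−m(12): 12 → m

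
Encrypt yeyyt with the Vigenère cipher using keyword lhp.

Repeat the key across the message: lhplh
y(24)+l(11): 35≡9 → j
e(4)+h(7): 11 → l
y(24)+p(15): 39≡13 → n
y(24)+l(11): 35≡9 → j
t(19)+h(7): 26≡0 → a

jlnja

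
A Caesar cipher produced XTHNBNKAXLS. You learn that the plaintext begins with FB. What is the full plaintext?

From the crib: X(23)−F(5)=18, so the shift is 18.
Subtract 18 from each ciphertext letter:
X(23): 23−18=5 → F
T(19): 19−18=1 → B
H(7): 7−18=-11≡15 → P
N(13): 13−18=-5≡21 → V
B(1): 1−18=-17≡9 → J
N(13): 13−18=-5≡21 → V
K(10): 10−18=-8≡18 → S
A(0): 0−18=-18≡8 → I
X(23): 23−18=5 → F
L(11): 11−18=-7≡19 → T
S(18): 18−18=0 → A

FBPVJVSIFTA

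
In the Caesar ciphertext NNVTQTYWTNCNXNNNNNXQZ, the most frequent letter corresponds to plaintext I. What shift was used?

5

The most frequent ciphertext letter is N (appears 9 times).
N is position 13; I is position 8.
Shift = 5.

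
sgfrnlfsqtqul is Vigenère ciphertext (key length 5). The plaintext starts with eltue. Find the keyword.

Subtract each crib letter from the matching ciphertext letter (mod 26):
s(18)−e(4)=14 → o
g(6)−l(11)=-5≡21 → v
f(5)−t(19)=-14≡12 → m
r(17)−u(20)=-3≡23 → x
n(13)−e(4)=9 → j

ovmxj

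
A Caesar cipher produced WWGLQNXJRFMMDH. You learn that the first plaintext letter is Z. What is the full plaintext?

ZZJOTQAMUIPPGK

From the crib: W(22)−Z(25)=-3≡23, so the shift is 23.
Subtract 23 from each ciphertext letter:
W(22): 22−23=-1≡25 → Z
W(22): 22−23=-1≡25 → Z
G(6): 6−23=-17≡9 → J
L(11): 11−23=-12≡14 → O
Q(16): 16−23=-7≡19 → T
N(13): 13−23=-10≡16 → Q
X(23): 23−23=0 → A
J(9): 9−23=-14≡12 → M
R(17): 17−23=-6≡20 → U
F(5): 5−23=-18≡8 → I
M(12): 12−23=-11≡15 → P
M(12): 12−23=-11≡15 → P
D(3): 3−23=-20≡6 → G
H(7): 7−23=-16≡10 → K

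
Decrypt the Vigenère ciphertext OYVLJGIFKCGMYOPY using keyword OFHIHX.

Repeat the key across the ciphertext: OFHIHXOFHIHXOFHI
O(14)−O(14): 0 → A
Y(24)−F(5): 19 → T
V(21)−H(7): 14 → O
L(11)−I(8): 3 → D
J(9)−H(7): 2 → C
G(6)−X(23): -17≡9 → J
I(8)−O(14): -6≡20 → U
F(5)−F(5): 0 → A
K(10)−H(7): 3 → D
C(2)−I(8): -6≡20 → U
G(6)−H(7): -1≡25 → Z
M(12)−X(23): -11≡15 → P
Y(24)−O(14): 10 → K
O(14)−F(5): 9 → J
P(15)−H(7): 8 → I
Y(24)−I(8): 16 → Q

ATODCJUADUZPKJIQ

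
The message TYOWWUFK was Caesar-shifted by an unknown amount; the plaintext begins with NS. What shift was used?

From the crib: T(19)−N(13)=6, so the shift is 6.

6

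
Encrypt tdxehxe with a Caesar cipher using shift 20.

nxrybry

t(19): 19+20=39≡13 → n
d(3): 3+20=23 → x
x(23): 23+20=43≡17 → r
e(4): 4+20=24 → y
h(7): 7+20=27≡1 → b
x(23): 23+20=43≡17 → r
e(4): 4+20=24 → y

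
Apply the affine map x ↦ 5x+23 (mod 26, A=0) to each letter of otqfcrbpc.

pozwhecuh

o(14): 5·14+23=93≡15 → p
t(19): 5·19+23=118≡14 → o
q(16): 5·16+23=103≡25 → z
f(5): 5·5+23=48≡22 → w
c(2): 5·2+23=33≡7 → h
r(17): 5·17+23=108≡4 → e
b(1): 5·1+23=28≡2 → c
p(15): 5·15+23=98≡20 → u
c(2): 5·2+23=33≡7 → h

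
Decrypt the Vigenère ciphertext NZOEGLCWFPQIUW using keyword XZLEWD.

Repeat the key across the ciphertext: XZLEWDXZLEWDXZ
N(13)−X(23): -10≡16 → Q
Z(25)−Z(25): 0 → A
O(14)−L(11): 3 → D
E(4)−E(4): 0 → A
G(6)−W(22): -16≡10 → K
L(11)−D(3): 8 → I
C(2)−X(23): -21≡5 → F
W(22)−Z(25): -3≡23 → X
F(5)−L(11): -6≡20 → U
P(15)−E(4): 11 → L
Q(16)−W(22): -6≡20 → U
I(8)−D(3): 5 → F
U(20)−X(23): -3≡23 → X
W(22)−Z(25): -3≡23 → X

QADAKIFXULUFXX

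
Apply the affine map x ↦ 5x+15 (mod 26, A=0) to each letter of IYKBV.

DFNUQ

I(8): 5·8+15=55≡3 → D
Y(24): 5·24+15=135≡5 → F
K(10): 5·10+15=65≡13 → N
B(1): 5·1+15=20 → U
V(21): 5·21+15=120≡16 → Q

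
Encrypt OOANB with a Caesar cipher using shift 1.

O(14): 14+1=15 → P
O(14): 14+1=15 → P
A(0): 0+1=1 → B
N(13): 13+1=14 → O
B(1): 1+1=2 → C

PPBOC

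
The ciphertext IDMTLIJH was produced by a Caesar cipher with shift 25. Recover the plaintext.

JENUMJKI

I(8): 8−25=-17≡9 → J
D(3): 3−25=-22≡4 → E
M(12): 12−25=-13≡13 → N
T(19): 19−25=-6≡20 → U
L(11): 11−25=-14≡12 → M
I(8): 8−25=-17≡9 → J
J(9): 9−25=-16≡10 → K
H(7): 7−25=-18≡8 → I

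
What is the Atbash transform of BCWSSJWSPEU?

B(1) → Y(24)
C(2) → X(23)
W(22) → D(3)
S(18) → H(7)
S(18) → H(7)
J(9) → Q(16)
W(22) → D(3)
S(18) → H(7)
P(15) → K(10)
E(4) → V(21)
U(20) → F(5)

YXDHHQDHKVF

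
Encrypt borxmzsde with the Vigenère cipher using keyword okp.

Repeat the key across the message: okpokpokp
b(1)+o(14): 15 → p
o(14)+k(10): 24 → y
r(17)+p(15): 32≡6 → g
x(23)+o(14): 37≡11 → l
m(12)+k(10): 22 → w
z(25)+p(15): 40≡14 → o
s(18)+o(14): 32≡6 → g
d(3)+k(10): 13 → n
e(4)+p(15): 19 → t

pyglwognt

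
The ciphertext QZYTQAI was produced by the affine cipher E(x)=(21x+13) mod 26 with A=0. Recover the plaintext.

The inverse of 21 mod 26 is 5, since 21·5=105≡1. Apply D(y)=5·(y−13) mod 26:
Q(16): 5·(16−13)=15 → P
Z(25): 5·(25−13)=60≡8 → I
Y(24): 5·(24−13)=55≡3 → D
T(19): 5·(19−13)=30≡4 → E
Q(16): 5·(16−13)=15 → P
A(0): 5·(0−13)=-65≡13 → N
I(8): 5·(8−13)=-25≡1 → B

PIDEPNB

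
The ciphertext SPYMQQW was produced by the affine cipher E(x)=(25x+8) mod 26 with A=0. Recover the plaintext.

QTKWSSM

The inverse of 25 mod 26 is 25, since 25·25=625≡1. Apply D(y)=25·(y−8) mod 26:
S(18): 25·(18−8)=250≡16 → Q
P(15): 25·(15−8)=175≡19 → T
Y(24): 25·(24−8)=400≡10 → K
M(12): 25·(12−8)=100≡22 → W
Q(16): 25·(16−8)=200≡18 → S
Q(16): 25·(16−8)=200≡18 → S
W(22): 25·(22−8)=350≡12 → M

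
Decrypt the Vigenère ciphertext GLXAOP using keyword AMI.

Repeat the key across the ciphertext: AMIAMI
G(6)−A(0): 6 → G
L(11)−M(12): -1≡25 → Z
X(23)−I(8): 15 → P
A(0)−A(0): 0 → A
O(14)−M(12): 2 → C
P(15)−I(8): 7 → H

GZPACH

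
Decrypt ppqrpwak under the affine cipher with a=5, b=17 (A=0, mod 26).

kkfakbhj

The inverse of 5 mod 26 is 21, since 5·21=105≡1. Apply D(y)=21·(y−17) mod 26:
p(15): 21·(15−17)=-42≡10 → k
p(15): 21·(15−17)=-42≡10 → k
q(16): 21·(16−17)=-21≡5 → f
r(17): 21·(17−17)=0 → a
p(15): 21·(15−17)=-42≡10 → k
w(22): 21·(22−17)=105≡1 → b
a(0): 21·(0−17)=-357≡7 → h
k(10): 21·(10−17)=-147≡9 → j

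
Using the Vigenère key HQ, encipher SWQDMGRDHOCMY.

Repeat the key across the message: HQHQHQHQHQHQH
S(18)+H(7): 25 → Z
W(22)+Q(16): 38≡12 → M
Q(16)+H(7): 23 → X
D(3)+Q(16): 19 → T
M(12)+H(7): 19 → T
G(6)+Q(16): 22 → W
R(17)+H(7): 24 → Y
D(3)+Q(16): 19 → T
H(7)+H(7): 14 → O
O(14)+Q(16): 30≡4 → E
C(2)+H(7): 9 → J
M(12)+Q(16): 28≡2 → C
Y(24)+H(7): 31≡5 → F

ZMXTTWYTOEJCF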